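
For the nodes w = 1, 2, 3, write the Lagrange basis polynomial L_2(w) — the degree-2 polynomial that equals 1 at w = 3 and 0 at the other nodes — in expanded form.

L_2(w) = (1/2)w^2 - (3/2)w + 1

L_2(w) = (w - 1)(w - 2) / [(2)·(1)]
       = (w^2 - 3w + 2) / (2)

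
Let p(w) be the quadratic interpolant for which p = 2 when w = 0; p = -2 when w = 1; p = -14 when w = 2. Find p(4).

L_0(4) = (3)·(2)/[(-1)·(-2)] = 3
L_1(4) = (4)·(2)/[(1)·(-1)] = -8
L_2(4) = (4)·(3)/[(2)·(1)] = 6
Sum: 2·(3) + (-2)·(-8) + (-14)·(6) = -62

-62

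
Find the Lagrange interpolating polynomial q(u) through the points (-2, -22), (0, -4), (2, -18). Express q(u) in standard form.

Build the Lagrange basis polynomials:
L_0(u) = u(u - 2) / [8] = (1/8)u^2 - (1/4)u
L_1(u) = (u + 2)(u - 2) / [-4] = -(1/4)u^2 + 1
L_2(u) = (u + 2)u / [8] = (1/8)u^2 + (1/4)u
q(u) = (-22)·L_0 + (-4)·L_1 + (-18)·L_2
  (-22)·L_0(u) = -(11/4)u^2 + (11/2)u
  (-4)·L_1(u) = u^2 - 4
  (-18)·L_2(u) = -(9/4)u^2 - (9/2)u
Adding term by term: -4u^2 + u - 4

q(u) = -4u^2 + u - 4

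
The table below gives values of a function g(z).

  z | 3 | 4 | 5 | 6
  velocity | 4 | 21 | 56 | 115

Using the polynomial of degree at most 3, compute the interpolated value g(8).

329

L_0(8) = (4)·(3)·(2)/[(-1)·(-2)·(-3)] = -4
L_1(8) = (5)·(3)·(2)/[(1)·(-1)·(-2)] = 15
L_2(8) = (5)·(4)·(2)/[(2)·(1)·(-1)] = -20
L_3(8) = (5)·(4)·(3)/[(3)·(2)·(1)] = 10
Sum: 4·(-4) + 21·(15) + 56·(-20) + 115·(10) = 329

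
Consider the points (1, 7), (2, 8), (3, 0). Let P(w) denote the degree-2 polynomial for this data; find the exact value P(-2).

-50

Evaluate each Lagrange basis at w = -2:
L_0(-2) = (-4)·(-5)/[(-1)·(-2)] = 10
L_1(-2) = (-3)·(-5)/[(1)·(-1)] = -15
L_2(-2) = (-3)·(-4)/[(2)·(1)] = 6
Sum: 7·(10) + 8·(-15) + 0 = -50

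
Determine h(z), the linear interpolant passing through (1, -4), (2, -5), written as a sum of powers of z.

L_0(z) = (z - 2) / [-1] = -z + 2
L_1(z) = (z - 1) / [1] = z - 1
h(z) = (-4)·L_0 + (-5)·L_1
  (-4)·L_0(z) = 4z - 8
  (-5)·L_1(z) = -5z + 5
Adding term by term: -z - 3

h(z) = -z - 3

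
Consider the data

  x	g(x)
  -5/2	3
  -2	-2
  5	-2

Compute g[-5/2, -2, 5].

4/3

g[-5/2,-2] = (-2 - 3) / (-2 - (-5/2)) = -10
g[-2,5] = (-2 - (-2)) / (5 - (-2)) = 0
g[-5/2,-2,5] = (0 - (-10)) / (5 - (-5/2)) = 4/3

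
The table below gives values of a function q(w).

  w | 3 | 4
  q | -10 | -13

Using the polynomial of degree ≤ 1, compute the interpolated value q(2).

Evaluate each Lagrange basis at w = 2:
L_0(2) = (-2)/[(-1)] = 2
L_1(2) = (-1)/[(1)] = -1
Sum: (-10)·(2) + (-13)·(-1) = -7

-7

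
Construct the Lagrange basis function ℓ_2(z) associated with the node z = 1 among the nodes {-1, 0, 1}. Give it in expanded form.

ℓ_2(z) = (z + 1)z / [(2)·(1)]
       = (z^2 + z) / (2)

ℓ_2(z) = (1/2)z^2 + (1/2)z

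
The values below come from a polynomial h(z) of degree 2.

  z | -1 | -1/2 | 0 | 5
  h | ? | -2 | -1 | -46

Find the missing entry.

-4

The 3 known values determine h uniquely (degree ≤ 2).
Evaluate each Lagrange basis at z = -1:
L_0(-1) = (-1)·(-6)/[(-1/2)·(-11/2)] = 24/11
L_1(-1) = (-1/2)·(-6)/[(1/2)·(-5)] = -6/5
L_2(-1) = (-1/2)·(-1)/[(11/2)·(5)] = 1/55
Sum: (-2)·(24/11) + (-1)·(-6/5) + (-46)·(1/55) = -4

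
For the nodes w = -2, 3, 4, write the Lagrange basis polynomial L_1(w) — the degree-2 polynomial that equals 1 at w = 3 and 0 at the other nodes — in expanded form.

L_1(w) = (w + 2)(w - 4) / [(5)·(-1)]
       = (w^2 - 2w - 8) / (-5)

L_1(w) = -(1/5)w^2 + (2/5)w + 8/5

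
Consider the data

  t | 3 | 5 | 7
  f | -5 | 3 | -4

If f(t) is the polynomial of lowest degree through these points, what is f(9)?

L_0(9) = (4)·(2)/[(-2)·(-4)] = 1
L_1(9) = (6)·(2)/[(2)·(-2)] = -3
L_2(9) = (6)·(4)/[(4)·(2)] = 3
Sum: (-5)·(1) + 3·(-3) + (-4)·(3) = -26

-26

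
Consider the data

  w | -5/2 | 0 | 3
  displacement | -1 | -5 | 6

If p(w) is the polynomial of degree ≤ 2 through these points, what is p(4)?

Evaluate each Lagrange basis at w = 4:
L_0(4) = (4)·(1)/[(-5/2)·(-11/2)] = 16/55
L_1(4) = (13/2)·(1)/[(5/2)·(-3)] = -13/15
L_2(4) = (13/2)·(4)/[(11/2)·(3)] = 52/33
Sum: (-1)·(16/55) + (-5)·(-13/15) + 6·(52/33) = 2227/165

2227/165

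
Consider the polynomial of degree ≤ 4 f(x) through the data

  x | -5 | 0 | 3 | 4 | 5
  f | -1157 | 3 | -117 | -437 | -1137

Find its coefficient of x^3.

0

Build the Lagrange basis polynomials:
L_0(x) = x(x - 3)(x - 4)(x - 5) / [3600] = (1/3600)x^4 - (1/300)x^3 + (47/3600)x^2 - (1/60)x
L_1(x) = (x + 5)(x - 3)(x - 4)(x - 5) / [-300] = -(1/300)x^4 + (7/300)x^3 + (13/300)x^2 - (7/12)x + 1
L_2(x) = (x + 5)x(x - 4)(x - 5) / [48] = (1/48)x^4 - (1/12)x^3 - (25/48)x^2 + (25/12)x
L_3(x) = (x + 5)x(x - 3)(x - 5) / [-36] = -(1/36)x^4 + (1/12)x^3 + (25/36)x^2 - (25/12)x
L_4(x) = (x + 5)x(x - 3)(x - 4) / [100] = (1/100)x^4 - (1/50)x^3 - (23/100)x^2 + (3/5)x
f(x) = (-1157)·L_0 + 3·L_1 + (-117)·L_2 + (-437)·L_3 + (-1137)·L_4
Only the coefficient of x^3 is needed; take it from each L_i and combine:
(-1157)·(-1/300) + 3·(7/300) + (-117)·(-1/12) + (-437)·(1/12) + (-1137)·(-1/50) = 0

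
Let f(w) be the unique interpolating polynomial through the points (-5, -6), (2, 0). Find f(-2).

-24/7

Evaluate each Lagrange basis at w = -2:
L_0(-2) = (-4)/[(-7)] = 4/7
L_1(-2) = (3)/[(7)] = 3/7
Sum: (-6)·(4/7) + 0 = -24/7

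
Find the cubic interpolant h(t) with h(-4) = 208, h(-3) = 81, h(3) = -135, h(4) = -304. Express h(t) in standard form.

h(t) = -4t^3 - 3t^2

Newton's divided differences:
h[-4,-3] = (81 - 208) / (-3 - (-4)) = -127
h[-3,3] = (-135 - 81) / (3 - (-3)) = -36
h[3,4] = (-304 - (-135)) / (4 - 3) = -169
h[-4,-3,3] = (-36 - (-127)) / (3 - (-4)) = 13
h[-3,3,4] = (-169 - (-36)) / (4 - (-3)) = -19
h[-4,-3,3,4] = (-19 - 13) / (4 - (-4)) = -4
h(t) = 208 + (-127)·(t + 4) + 13·(t + 4)(t + 3) + (-4)·(t + 4)(t + 3)(t - 3)
Expanding: h(t) = -4t^3 - 3t^2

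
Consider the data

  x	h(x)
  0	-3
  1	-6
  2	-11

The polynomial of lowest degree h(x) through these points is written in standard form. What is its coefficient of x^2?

-1

Build the Lagrange basis polynomials:
L_0(x) = (x - 1)(x - 2) / [2] = (1/2)x^2 - (3/2)x + 1
L_1(x) = x(x - 2) / [-1] = -x^2 + 2x
L_2(x) = x(x - 1) / [2] = (1/2)x^2 - (1/2)x
h(x) = (-3)·L_0 + (-6)·L_1 + (-11)·L_2
Only the coefficient of x^2 is needed; take it from each L_i and combine:
(-3)·(1/2) + (-6)·(-1) + (-11)·(1/2) = -1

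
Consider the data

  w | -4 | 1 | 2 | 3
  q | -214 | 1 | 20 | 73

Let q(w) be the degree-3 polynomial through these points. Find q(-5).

-407

L_0(-5) = (-6)·(-7)·(-8)/[(-5)·(-6)·(-7)] = 8/5
L_1(-5) = (-1)·(-7)·(-8)/[(5)·(-1)·(-2)] = -28/5
L_2(-5) = (-1)·(-6)·(-8)/[(6)·(1)·(-1)] = 8
L_3(-5) = (-1)·(-6)·(-7)/[(7)·(2)·(1)] = -3
Sum: (-214)·(8/5) + 1·(-28/5) + 20·(8) + 73·(-3) = -407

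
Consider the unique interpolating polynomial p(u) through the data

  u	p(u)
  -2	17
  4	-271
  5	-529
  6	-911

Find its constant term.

L_0(u) = (u - 4)(u - 5)(u - 6) / [-336] = -(1/336)u^3 + (5/112)u^2 - (37/168)u + 5/14
L_1(u) = (u + 2)(u - 5)(u - 6) / [12] = (1/12)u^3 - (3/4)u^2 + (2/3)u + 5
L_2(u) = (u + 2)(u - 4)(u - 6) / [-7] = -(1/7)u^3 + (8/7)u^2 - (4/7)u - 48/7
L_3(u) = (u + 2)(u - 4)(u - 5) / [16] = (1/16)u^3 - (7/16)u^2 + (1/8)u + 5/2
p(u) = 17·L_0 + (-271)·L_1 + (-529)·L_2 + (-911)·L_3
Only the constant term is needed; take it from each L_i and combine:
17·(5/14) + (-271)·(5) + (-529)·(-48/7) + (-911)·(5/2) = 1

1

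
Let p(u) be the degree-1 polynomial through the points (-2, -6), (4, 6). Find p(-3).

Evaluate each Lagrange basis at u = -3:
L_0(-3) = (-7)/[(-6)] = 7/6
L_1(-3) = (-1)/[(6)] = -1/6
Sum: (-6)·(7/6) + 6·(-1/6) = -8

-8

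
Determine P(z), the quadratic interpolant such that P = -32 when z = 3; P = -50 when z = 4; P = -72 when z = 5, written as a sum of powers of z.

P(z) = -2z^2 - 4z - 2

L_0(z) = (z - 4)(z - 5) / [2] = (1/2)z^2 - (9/2)z + 10
L_1(z) = (z - 3)(z - 5) / [-1] = -z^2 + 8z - 15
L_2(z) = (z - 3)(z - 4) / [2] = (1/2)z^2 - (7/2)z + 6
P(z) = (-32)·L_0 + (-50)·L_1 + (-72)·L_2
  (-32)·L_0(z) = -16z^2 + 144z - 320
  (-50)·L_1(z) = 50z^2 - 400z + 750
  (-72)·L_2(z) = -36z^2 + 252z - 432
Adding term by term: -2z^2 - 4z - 2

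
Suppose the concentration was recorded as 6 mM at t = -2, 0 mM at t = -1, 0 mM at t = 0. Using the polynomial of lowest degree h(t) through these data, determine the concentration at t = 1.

L_0(1) = (2)·(1)/[(-1)·(-2)] = 1
L_1(1) = (3)·(1)/[(1)·(-1)] = -3
L_2(1) = (3)·(2)/[(2)·(1)] = 3
Sum: 6·(1) + 0 + 0 = 6

6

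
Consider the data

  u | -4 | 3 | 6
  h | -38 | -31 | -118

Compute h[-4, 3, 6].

-3

h[-4,3] = (-31 - (-38)) / (3 - (-4)) = 1
h[3,6] = (-118 - (-31)) / (6 - 3) = -29
h[-4,3,6] = (-29 - 1) / (6 - (-4)) = -3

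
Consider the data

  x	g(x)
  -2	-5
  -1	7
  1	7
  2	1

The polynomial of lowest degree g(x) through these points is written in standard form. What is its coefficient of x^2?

-3

L_0(x) = (x + 1)(x - 1)(x - 2) / [-12] = -(1/12)x^3 + (1/6)x^2 + (1/12)x - 1/6
L_1(x) = (x + 2)(x - 1)(x - 2) / [6] = (1/6)x^3 - (1/6)x^2 - (2/3)x + 2/3
L_2(x) = (x + 2)(x + 1)(x - 2) / [-6] = -(1/6)x^3 - (1/6)x^2 + (2/3)x + 2/3
L_3(x) = (x + 2)(x + 1)(x - 1) / [12] = (1/12)x^3 + (1/6)x^2 - (1/12)x - 1/6
g(x) = (-5)·L_0 + 7·L_1 + 7·L_2 + 1·L_3
Only the coefficient of x^2 is needed; take it from each L_i and combine:
(-5)·(1/6) + 7·(-1/6) + 7·(-1/6) + 1·(1/6) = -3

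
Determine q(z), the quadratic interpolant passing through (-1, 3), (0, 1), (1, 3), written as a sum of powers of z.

q(z) = 2z^2 + 1

L_0(z) = z(z - 1) / [2] = (1/2)z^2 - (1/2)z
L_1(z) = (z + 1)(z - 1) / [-1] = -z^2 + 1
L_2(z) = (z + 1)z / [2] = (1/2)z^2 + (1/2)z
q(z) = 3·L_0 + 1·L_1 + 3·L_2
  3·L_0(z) = (3/2)z^2 - (3/2)z
  1·L_1(z) = -z^2 + 1
  3·L_2(z) = (3/2)z^2 + (3/2)z
Adding term by term: 2z^2 + 1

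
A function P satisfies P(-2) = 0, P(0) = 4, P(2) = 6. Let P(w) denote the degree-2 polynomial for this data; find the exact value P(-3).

-11/4

Using Newton's divided-difference form:
P[-2,0] = (4 - 0) / (0 - (-2)) = 2
P[0,2] = (6 - 4) / (2 - 0) = 1
P[-2,0,2] = (1 - 2) / (2 - (-2)) = -1/4
P(-3) = 0 + 2·(-1) + (-1/4)·(-1)·(-3) = -11/4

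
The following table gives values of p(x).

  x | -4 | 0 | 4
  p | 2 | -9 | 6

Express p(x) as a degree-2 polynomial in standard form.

Build the Lagrange basis polynomials:
L_0(x) = x(x - 4) / [32] = (1/32)x^2 - (1/8)x
L_1(x) = (x + 4)(x - 4) / [-16] = -(1/16)x^2 + 1
L_2(x) = (x + 4)x / [32] = (1/32)x^2 + (1/8)x
p(x) = 2·L_0 + (-9)·L_1 + 6·L_2
  2·L_0(x) = (1/16)x^2 - (1/4)x
  (-9)·L_1(x) = (9/16)x^2 - 9
  6·L_2(x) = (3/16)x^2 + (3/4)x
Adding term by term: (13/16)x^2 + (1/2)x - 9

p(x) = (13/16)x^2 + (1/2)x - 9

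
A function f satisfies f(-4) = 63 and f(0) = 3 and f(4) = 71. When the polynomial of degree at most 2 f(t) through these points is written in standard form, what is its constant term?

3

L_0(t) = t(t - 4) / [32] = (1/32)t^2 - (1/8)t
L_1(t) = (t + 4)(t - 4) / [-16] = -(1/16)t^2 + 1
L_2(t) = (t + 4)t / [32] = (1/32)t^2 + (1/8)t
f(t) = 63·L_0 + 3·L_1 + 71·L_2
Only the constant term is needed; take it from each L_i and combine:
63·(0) + 3·(1) + 71·(0) = 3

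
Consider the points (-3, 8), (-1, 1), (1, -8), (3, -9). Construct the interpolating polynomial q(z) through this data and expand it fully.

q(z) = (5/24)z^3 + (3/8)z^2 - (113/24)z - 31/8

Build the Lagrange basis polynomials:
L_0(z) = (z + 1)(z - 1)(z - 3) / [-48] = -(1/48)z^3 + (1/16)z^2 + (1/48)z - 1/16
L_1(z) = (z + 3)(z - 1)(z - 3) / [16] = (1/16)z^3 - (1/16)z^2 - (9/16)z + 9/16
L_2(z) = (z + 3)(z + 1)(z - 3) / [-16] = -(1/16)z^3 - (1/16)z^2 + (9/16)z + 9/16
L_3(z) = (z + 3)(z + 1)(z - 1) / [48] = (1/48)z^3 + (1/16)z^2 - (1/48)z - 1/16
q(z) = 8·L_0 + 1·L_1 + (-8)·L_2 + (-9)·L_3
  8·L_0(z) = -(1/6)z^3 + (1/2)z^2 + (1/6)z - 1/2
  1·L_1(z) = (1/16)z^3 - (1/16)z^2 - (9/16)z + 9/16
  (-8)·L_2(z) = (1/2)z^3 + (1/2)z^2 - (9/2)z - 9/2
  (-9)·L_3(z) = -(3/16)z^3 - (9/16)z^2 + (3/16)z + 9/16
Adding term by term: (5/24)z^3 + (3/8)z^2 - (113/24)z - 31/8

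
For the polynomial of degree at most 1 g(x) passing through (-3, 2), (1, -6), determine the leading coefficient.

L_0(x) = (x - 1) / [-4] = -(1/4)x + 1/4
L_1(x) = (x + 3) / [4] = (1/4)x + 3/4
g(x) = 2·L_0 + (-6)·L_1
Only the coefficient of x is needed; take it from each L_i and combine:
2·(-1/4) + (-6)·(1/4) = -2

-2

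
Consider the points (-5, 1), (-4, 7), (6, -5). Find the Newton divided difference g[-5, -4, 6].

g[-5,-4] = (7 - 1) / (-4 - (-5)) = 6
g[-4,6] = (-5 - 7) / (6 - (-4)) = -6/5
g[-5,-4,6] = (-6/5 - 6) / (6 - (-5)) = -36/55

-36/55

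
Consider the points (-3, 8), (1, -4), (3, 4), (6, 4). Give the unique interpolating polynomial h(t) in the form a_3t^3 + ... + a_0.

Build the Lagrange basis polynomials:
L_0(t) = (t - 1)(t - 3)(t - 6) / [-216] = -(1/216)t^3 + (5/108)t^2 - (1/8)t + 1/12
L_1(t) = (t + 3)(t - 3)(t - 6) / [40] = (1/40)t^3 - (3/20)t^2 - (9/40)t + 27/20
L_2(t) = (t + 3)(t - 1)(t - 6) / [-36] = -(1/36)t^3 + (1/9)t^2 + (5/12)t - 1/2
L_3(t) = (t + 3)(t - 1)(t - 3) / [135] = (1/135)t^3 - (1/135)t^2 - (1/15)t + 1/15
h(t) = 8·L_0 + (-4)·L_1 + 4·L_2 + 4·L_3
  8·L_0(t) = -(1/27)t^3 + (10/27)t^2 - t + 2/3
  (-4)·L_1(t) = -(1/10)t^3 + (3/5)t^2 + (9/10)t - 27/5
  4·L_2(t) = -(1/9)t^3 + (4/9)t^2 + (5/3)t - 2
  4·L_3(t) = (4/135)t^3 - (4/135)t^2 - (4/15)t + 4/15
Adding term by term: -(59/270)t^3 + (187/135)t^2 + (13/10)t - 97/15

h(t) = -(59/270)t^3 + (187/135)t^2 + (13/10)t - 97/15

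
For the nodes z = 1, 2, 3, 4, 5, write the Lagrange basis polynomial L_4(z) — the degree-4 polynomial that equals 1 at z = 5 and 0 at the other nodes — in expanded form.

L_4(z) = (z - 1)(z - 2)(z - 3)(z - 4) / [(4)·(3)·(2)·(1)]
       = (z^4 - 10z^3 + 35z^2 - 50z + 24) / (24)

L_4(z) = (1/24)z^4 - (5/12)z^3 + (35/24)z^2 - (25/12)z + 1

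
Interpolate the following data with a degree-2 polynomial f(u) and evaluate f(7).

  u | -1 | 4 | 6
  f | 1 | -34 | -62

L_0(7) = (3)·(1)/[(-5)·(-7)] = 3/35
L_1(7) = (8)·(1)/[(5)·(-2)] = -4/5
L_2(7) = (8)·(3)/[(7)·(2)] = 12/7
Sum: 1·(3/35) + (-34)·(-4/5) + (-62)·(12/7) = -79

-79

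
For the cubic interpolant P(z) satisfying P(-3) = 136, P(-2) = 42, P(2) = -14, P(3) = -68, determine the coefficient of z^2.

4

Build the Lagrange basis polynomials:
L_0(z) = (z + 2)(z - 2)(z - 3) / [-30] = -(1/30)z^3 + (1/10)z^2 + (2/15)z - 2/5
L_1(z) = (z + 3)(z - 2)(z - 3) / [20] = (1/20)z^3 - (1/10)z^2 - (9/20)z + 9/10
L_2(z) = (z + 3)(z + 2)(z - 3) / [-20] = -(1/20)z^3 - (1/10)z^2 + (9/20)z + 9/10
L_3(z) = (z + 3)(z + 2)(z - 2) / [30] = (1/30)z^3 + (1/10)z^2 - (2/15)z - 2/5
P(z) = 136·L_0 + 42·L_1 + (-14)·L_2 + (-68)·L_3
Only the coefficient of z^2 is needed; take it from each L_i and combine:
136·(1/10) + 42·(-1/10) + (-14)·(-1/10) + (-68)·(1/10) = 4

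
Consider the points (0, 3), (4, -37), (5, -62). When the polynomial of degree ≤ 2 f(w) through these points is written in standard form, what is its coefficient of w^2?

Build the Lagrange basis polynomials:
L_0(w) = (w - 4)(w - 5) / [20] = (1/20)w^2 - (9/20)w + 1
L_1(w) = w(w - 5) / [-4] = -(1/4)w^2 + (5/4)w
L_2(w) = w(w - 4) / [5] = (1/5)w^2 - (4/5)w
f(w) = 3·L_0 + (-37)·L_1 + (-62)·L_2
Only the coefficient of w^2 is needed; take it from each L_i and combine:
3·(1/20) + (-37)·(-1/4) + (-62)·(1/5) = -3

-3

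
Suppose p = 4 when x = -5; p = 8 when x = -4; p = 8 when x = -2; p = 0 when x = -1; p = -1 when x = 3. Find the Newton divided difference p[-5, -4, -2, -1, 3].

p[-5,-4] = (8 - 4) / (-4 - (-5)) = 4
p[-4,-2] = (8 - 8) / (-2 - (-4)) = 0
p[-2,-1] = (0 - 8) / (-1 - (-2)) = -8
p[-1,3] = (-1 - 0) / (3 - (-1)) = -1/4
p[-5,-4,-2] = (0 - 4) / (-2 - (-5)) = -4/3
p[-4,-2,-1] = (-8 - 0) / (-1 - (-4)) = -8/3
p[-2,-1,3] = (-1/4 - (-8)) / (3 - (-2)) = 31/20
p[-5,-4,-2,-1] = (-8/3 - (-4/3)) / (-1 - (-5)) = -1/3
p[-4,-2,-1,3] = (31/20 - (-8/3)) / (3 - (-4)) = 253/420
p[-5,-4,-2,-1,3] = (253/420 - (-1/3)) / (3 - (-5)) = 131/1120

131/1120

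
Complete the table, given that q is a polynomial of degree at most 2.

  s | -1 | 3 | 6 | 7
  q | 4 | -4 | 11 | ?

20

The 3 known values determine q uniquely (degree ≤ 2).
Evaluate each Lagrange basis at s = 7:
L_0(7) = (4)·(1)/[(-4)·(-7)] = 1/7
L_1(7) = (8)·(1)/[(4)·(-3)] = -2/3
L_2(7) = (8)·(4)/[(7)·(3)] = 32/21
Sum: 4·(1/7) + (-4)·(-2/3) + 11·(32/21) = 20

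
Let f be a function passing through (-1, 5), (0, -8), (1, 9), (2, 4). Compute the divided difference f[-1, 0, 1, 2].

f[-1,0] = (-8 - 5) / (0 - (-1)) = -13
f[0,1] = (9 - (-8)) / (1 - 0) = 17
f[1,2] = (4 - 9) / (2 - 1) = -5
f[-1,0,1] = (17 - (-13)) / (1 - (-1)) = 15
f[0,1,2] = (-5 - 17) / (2 - 0) = -11
f[-1,0,1,2] = (-11 - 15) / (2 - (-1)) = -26/3

-26/3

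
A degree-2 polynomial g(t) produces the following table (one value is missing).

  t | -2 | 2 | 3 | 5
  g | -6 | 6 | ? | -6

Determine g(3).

4

The 3 known values determine g uniquely (degree ≤ 2).
L_0(3) = (1)·(-2)/[(-4)·(-7)] = -1/14
L_1(3) = (5)·(-2)/[(4)·(-3)] = 5/6
L_2(3) = (5)·(1)/[(7)·(3)] = 5/21
Sum: (-6)·(-1/14) + 6·(5/6) + (-6)·(5/21) = 4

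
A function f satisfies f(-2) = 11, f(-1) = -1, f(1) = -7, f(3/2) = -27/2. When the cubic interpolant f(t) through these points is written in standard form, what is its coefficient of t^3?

-2

L_0(t) = (t + 1)(t - 1)(t - 3/2) / [-21/2] = -(2/21)t^3 + (1/7)t^2 + (2/21)t - 1/7
L_1(t) = (t + 2)(t - 1)(t - 3/2) / [5] = (1/5)t^3 - (1/10)t^2 - (7/10)t + 3/5
L_2(t) = (t + 2)(t + 1)(t - 3/2) / [-3] = -(1/3)t^3 - (1/2)t^2 + (5/6)t + 1
L_3(t) = (t + 2)(t + 1)(t - 1) / [35/8] = (8/35)t^3 + (16/35)t^2 - (8/35)t - 16/35
f(t) = 11·L_0 + (-1)·L_1 + (-7)·L_2 + (-27/2)·L_3
Only the coefficient of t^3 is needed; take it from each L_i and combine:
11·(-2/21) + (-1)·(1/5) + (-7)·(-1/3) + (-27/2)·(8/35) = -2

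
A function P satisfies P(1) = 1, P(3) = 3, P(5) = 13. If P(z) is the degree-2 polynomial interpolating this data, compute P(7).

Evaluate each Lagrange basis at z = 7:
L_0(7) = (4)·(2)/[(-2)·(-4)] = 1
L_1(7) = (6)·(2)/[(2)·(-2)] = -3
L_2(7) = (6)·(4)/[(4)·(2)] = 3
Sum: 1·(1) + 3·(-3) + 13·(3) = 31

31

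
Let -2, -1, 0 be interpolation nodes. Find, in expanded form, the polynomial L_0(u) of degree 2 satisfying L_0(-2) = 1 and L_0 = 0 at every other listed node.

L_0(u) = (1/2)u^2 + (1/2)u

L_0(u) = (u + 1)u / [(-1)·(-2)]
       = (u^2 + u) / (2)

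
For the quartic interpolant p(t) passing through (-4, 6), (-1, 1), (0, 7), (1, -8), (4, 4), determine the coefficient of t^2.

Build the Lagrange basis polynomials:
L_0(t) = (t + 1)t(t - 1)(t - 4) / [480] = (1/480)t^4 - (1/120)t^3 - (1/480)t^2 + (1/120)t
L_1(t) = (t + 4)t(t - 1)(t - 4) / [-30] = -(1/30)t^4 + (1/30)t^3 + (8/15)t^2 - (8/15)t
L_2(t) = (t + 4)(t + 1)(t - 1)(t - 4) / [16] = (1/16)t^4 - (17/16)t^2 + 1
L_3(t) = (t + 4)(t + 1)t(t - 4) / [-30] = -(1/30)t^4 - (1/30)t^3 + (8/15)t^2 + (8/15)t
L_4(t) = (t + 4)(t + 1)t(t - 1) / [480] = (1/480)t^4 + (1/120)t^3 - (1/480)t^2 - (1/120)t
p(t) = 6·L_0 + 1·L_1 + 7·L_2 + (-8)·L_3 + 4·L_4
Only the coefficient of t^2 is needed; take it from each L_i and combine:
6·(-1/480) + 1·(8/15) + 7·(-17/16) + (-8)·(8/15) + 4·(-1/480) = -1343/120

-1343/120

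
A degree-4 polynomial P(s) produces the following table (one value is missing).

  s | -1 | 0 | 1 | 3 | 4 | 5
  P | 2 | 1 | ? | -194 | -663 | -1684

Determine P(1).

The 5 known values determine P uniquely (degree ≤ 4).
Evaluate each Lagrange basis at s = 1:
L_0(1) = (1)·(-2)·(-3)·(-4)/[(-1)·(-4)·(-5)·(-6)] = -1/5
L_1(1) = (2)·(-2)·(-3)·(-4)/[(1)·(-3)·(-4)·(-5)] = 4/5
L_2(1) = (2)·(1)·(-3)·(-4)/[(4)·(3)·(-1)·(-2)] = 1
L_3(1) = (2)·(1)·(-2)·(-4)/[(5)·(4)·(1)·(-1)] = -4/5
L_4(1) = (2)·(1)·(-2)·(-3)/[(6)·(5)·(2)·(1)] = 1/5
Sum: 2·(-1/5) + 1·(4/5) + (-194)·(1) + (-663)·(-4/5) + (-1684)·(1/5) = 0

0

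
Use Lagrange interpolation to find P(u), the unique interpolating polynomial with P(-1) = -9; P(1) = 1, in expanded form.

Build the Lagrange basis polynomials:
L_0(u) = (u - 1) / [-2] = -(1/2)u + 1/2
L_1(u) = (u + 1) / [2] = (1/2)u + 1/2
P(u) = (-9)·L_0 + 1·L_1
  (-9)·L_0(u) = (9/2)u - 9/2
  1·L_1(u) = (1/2)u + 1/2
Adding term by term: 5u - 4

P(u) = 5u - 4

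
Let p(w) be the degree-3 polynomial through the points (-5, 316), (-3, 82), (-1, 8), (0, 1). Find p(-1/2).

13/4

L_0(-1/2) = (5/2)·(1/2)·(-1/2)/[(-2)·(-4)·(-5)] = 1/64
L_1(-1/2) = (9/2)·(1/2)·(-1/2)/[(2)·(-2)·(-3)] = -3/32
L_2(-1/2) = (9/2)·(5/2)·(-1/2)/[(4)·(2)·(-1)] = 45/64
L_3(-1/2) = (9/2)·(5/2)·(1/2)/[(5)·(3)·(1)] = 3/8
Sum: 316·(1/64) + 82·(-3/32) + 8·(45/64) + 1·(3/8) = 13/4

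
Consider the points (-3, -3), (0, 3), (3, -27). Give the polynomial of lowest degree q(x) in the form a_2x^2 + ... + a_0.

q(x) = -2x^2 - 4x + 3

Build the Lagrange basis polynomials:
L_0(x) = x(x - 3) / [18] = (1/18)x^2 - (1/6)x
L_1(x) = (x + 3)(x - 3) / [-9] = -(1/9)x^2 + 1
L_2(x) = (x + 3)x / [18] = (1/18)x^2 + (1/6)x
q(x) = (-3)·L_0 + 3·L_1 + (-27)·L_2
  (-3)·L_0(x) = -(1/6)x^2 + (1/2)x
  3·L_1(x) = -(1/3)x^2 + 3
  (-27)·L_2(x) = -(3/2)x^2 - (9/2)x
Adding term by term: -2x^2 - 4x + 3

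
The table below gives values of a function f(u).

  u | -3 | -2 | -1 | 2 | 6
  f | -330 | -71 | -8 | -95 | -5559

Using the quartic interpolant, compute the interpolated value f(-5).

-2468

L_0(-5) = (-3)·(-4)·(-7)·(-11)/[(-1)·(-2)·(-5)·(-9)] = 154/15
L_1(-5) = (-2)·(-4)·(-7)·(-11)/[(1)·(-1)·(-4)·(-8)] = -77/4
L_2(-5) = (-2)·(-3)·(-7)·(-11)/[(2)·(1)·(-3)·(-7)] = 11
L_3(-5) = (-2)·(-3)·(-4)·(-11)/[(5)·(4)·(3)·(-4)] = -11/10
L_4(-5) = (-2)·(-3)·(-4)·(-7)/[(9)·(8)·(7)·(4)] = 1/12
Sum: (-330)·(154/15) + (-71)·(-77/4) + (-8)·(11) + (-95)·(-11/10) + (-5559)·(1/12) = -2468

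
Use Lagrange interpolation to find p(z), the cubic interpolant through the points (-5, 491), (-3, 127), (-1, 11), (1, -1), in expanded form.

p(z) = -3z^3 + 4z^2 - 3z + 1

L_0(z) = (z + 3)(z + 1)(z - 1) / [-48] = -(1/48)z^3 - (1/16)z^2 + (1/48)z + 1/16
L_1(z) = (z + 5)(z + 1)(z - 1) / [16] = (1/16)z^3 + (5/16)z^2 - (1/16)z - 5/16
L_2(z) = (z + 5)(z + 3)(z - 1) / [-16] = -(1/16)z^3 - (7/16)z^2 - (7/16)z + 15/16
L_3(z) = (z + 5)(z + 3)(z + 1) / [48] = (1/48)z^3 + (3/16)z^2 + (23/48)z + 5/16
p(z) = 491·L_0 + 127·L_1 + 11·L_2 + (-1)·L_3
  491·L_0(z) = -(491/48)z^3 - (491/16)z^2 + (491/48)z + 491/16
  127·L_1(z) = (127/16)z^3 + (635/16)z^2 - (127/16)z - 635/16
  11·L_2(z) = -(11/16)z^3 - (77/16)z^2 - (77/16)z + 165/16
  (-1)·L_3(z) = -(1/48)z^3 - (3/16)z^2 - (23/48)z - 5/16
Adding term by term: -3z^3 + 4z^2 - 3z + 1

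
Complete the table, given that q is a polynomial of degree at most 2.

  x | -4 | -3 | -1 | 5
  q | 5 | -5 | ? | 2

-71/4

The 3 known values determine q uniquely (degree ≤ 2).
L_0(-1) = (2)·(-6)/[(-1)·(-9)] = -4/3
L_1(-1) = (3)·(-6)/[(1)·(-8)] = 9/4
L_2(-1) = (3)·(2)/[(9)·(8)] = 1/12
Sum: 5·(-4/3) + (-5)·(9/4) + 2·(1/12) = -71/4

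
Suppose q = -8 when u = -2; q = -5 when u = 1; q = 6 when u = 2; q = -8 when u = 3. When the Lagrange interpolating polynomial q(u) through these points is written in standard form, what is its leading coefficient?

L_0(u) = (u - 1)(u - 2)(u - 3) / [-60] = -(1/60)u^3 + (1/10)u^2 - (11/60)u + 1/10
L_1(u) = (u + 2)(u - 2)(u - 3) / [6] = (1/6)u^3 - (1/2)u^2 - (2/3)u + 2
L_2(u) = (u + 2)(u - 1)(u - 3) / [-4] = -(1/4)u^3 + (1/2)u^2 + (5/4)u - 3/2
L_3(u) = (u + 2)(u - 1)(u - 2) / [10] = (1/10)u^3 - (1/10)u^2 - (2/5)u + 2/5
q(u) = (-8)·L_0 + (-5)·L_1 + 6·L_2 + (-8)·L_3
Only the coefficient of u^3 is needed; take it from each L_i and combine:
(-8)·(-1/60) + (-5)·(1/6) + 6·(-1/4) + (-8)·(1/10) = -3

-3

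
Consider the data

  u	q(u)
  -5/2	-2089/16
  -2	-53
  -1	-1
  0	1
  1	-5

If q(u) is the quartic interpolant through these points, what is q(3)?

-233

Evaluate each Lagrange basis at u = 3:
L_0(3) = (5)·(4)·(3)·(2)/[(-1/2)·(-3/2)·(-5/2)·(-7/2)] = 128/7
L_1(3) = (11/2)·(4)·(3)·(2)/[(1/2)·(-1)·(-2)·(-3)] = -44
L_2(3) = (11/2)·(5)·(3)·(2)/[(3/2)·(1)·(-1)·(-2)] = 55
L_3(3) = (11/2)·(5)·(4)·(2)/[(5/2)·(2)·(1)·(-1)] = -44
L_4(3) = (11/2)·(5)·(4)·(3)/[(7/2)·(3)·(2)·(1)] = 110/7
Sum: (-2089/16)·(128/7) + (-53)·(-44) + (-1)·(55) + 1·(-44) + (-5)·(110/7) = -233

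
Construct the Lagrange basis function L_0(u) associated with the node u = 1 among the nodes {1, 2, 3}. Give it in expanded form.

L_0(u) = (1/2)u^2 - (5/2)u + 3

L_0(u) = (u - 2)(u - 3) / [(-1)·(-2)]
       = (u^2 - 5u + 6) / (2)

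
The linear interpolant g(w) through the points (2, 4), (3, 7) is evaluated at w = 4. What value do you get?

L_0(4) = (1)/[(-1)] = -1
L_1(4) = (2)/[(1)] = 2
Sum: 4·(-1) + 7·(2) = 10

10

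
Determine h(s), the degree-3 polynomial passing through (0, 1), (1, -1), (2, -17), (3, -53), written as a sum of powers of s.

h(s) = -s^3 - 4s^2 + 3s + 1

Build the Lagrange basis polynomials:
L_0(s) = (s - 1)(s - 2)(s - 3) / [-6] = -(1/6)s^3 + s^2 - (11/6)s + 1
L_1(s) = s(s - 2)(s - 3) / [2] = (1/2)s^3 - (5/2)s^2 + 3s
L_2(s) = s(s - 1)(s - 3) / [-2] = -(1/2)s^3 + 2s^2 - (3/2)s
L_3(s) = s(s - 1)(s - 2) / [6] = (1/6)s^3 - (1/2)s^2 + (1/3)s
h(s) = 1·L_0 + (-1)·L_1 + (-17)·L_2 + (-53)·L_3
  1·L_0(s) = -(1/6)s^3 + s^2 - (11/6)s + 1
  (-1)·L_1(s) = -(1/2)s^3 + (5/2)s^2 - 3s
  (-17)·L_2(s) = (17/2)s^3 - 34s^2 + (51/2)s
  (-53)·L_3(s) = -(53/6)s^3 + (53/2)s^2 - (53/3)s
Adding term by term: -s^3 - 4s^2 + 3s + 1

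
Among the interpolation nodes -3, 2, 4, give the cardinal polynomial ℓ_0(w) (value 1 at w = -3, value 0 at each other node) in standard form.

ℓ_0(w) = (w - 2)(w - 4) / [(-5)·(-7)]
       = (w^2 - 6w + 8) / (35)

ℓ_0(w) = (1/35)w^2 - (6/35)w + 8/35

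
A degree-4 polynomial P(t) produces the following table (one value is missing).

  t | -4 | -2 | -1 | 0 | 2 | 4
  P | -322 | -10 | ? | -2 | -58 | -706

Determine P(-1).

-1

The 5 known values determine P uniquely (degree ≤ 4).
Evaluate each Lagrange basis at t = -1:
L_0(-1) = (1)·(-1)·(-3)·(-5)/[(-2)·(-4)·(-6)·(-8)] = -5/128
L_1(-1) = (3)·(-1)·(-3)·(-5)/[(2)·(-2)·(-4)·(-6)] = 15/32
L_2(-1) = (3)·(1)·(-3)·(-5)/[(4)·(2)·(-2)·(-4)] = 45/64
L_3(-1) = (3)·(1)·(-1)·(-5)/[(6)·(4)·(2)·(-2)] = -5/32
L_4(-1) = (3)·(1)·(-1)·(-3)/[(8)·(6)·(4)·(2)] = 3/128
Sum: (-322)·(-5/128) + (-10)·(15/32) + (-2)·(45/64) + (-58)·(-5/32) + (-706)·(3/128) = -1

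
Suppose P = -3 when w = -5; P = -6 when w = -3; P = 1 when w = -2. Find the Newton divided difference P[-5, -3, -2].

17/6

P[-5,-3] = (-6 - (-3)) / (-3 - (-5)) = -3/2
P[-3,-2] = (1 - (-6)) / (-2 - (-3)) = 7
P[-5,-3,-2] = (7 - (-3/2)) / (-2 - (-5)) = 17/6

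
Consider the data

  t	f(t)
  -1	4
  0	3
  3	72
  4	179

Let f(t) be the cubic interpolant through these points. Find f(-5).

-352

L_0(-5) = (-5)·(-8)·(-9)/[(-1)·(-4)·(-5)] = 18
L_1(-5) = (-4)·(-8)·(-9)/[(1)·(-3)·(-4)] = -24
L_2(-5) = (-4)·(-5)·(-9)/[(4)·(3)·(-1)] = 15
L_3(-5) = (-4)·(-5)·(-8)/[(5)·(4)·(1)] = -8
Sum: 4·(18) + 3·(-24) + 72·(15) + 179·(-8) = -352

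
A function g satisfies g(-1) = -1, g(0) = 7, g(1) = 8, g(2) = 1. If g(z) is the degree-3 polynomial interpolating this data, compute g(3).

-15

L_0(3) = (3)·(2)·(1)/[(-1)·(-2)·(-3)] = -1
L_1(3) = (4)·(2)·(1)/[(1)·(-1)·(-2)] = 4
L_2(3) = (4)·(3)·(1)/[(2)·(1)·(-1)] = -6
L_3(3) = (4)·(3)·(2)/[(3)·(2)·(1)] = 4
Sum: (-1)·(-1) + 7·(4) + 8·(-6) + 1·(4) = -15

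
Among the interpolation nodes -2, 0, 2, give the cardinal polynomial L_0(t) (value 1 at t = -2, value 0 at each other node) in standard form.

L_0(t) = (1/8)t^2 - (1/4)t

L_0(t) = t(t - 2) / [(-2)·(-4)]
       = (t^2 - 2t) / (8)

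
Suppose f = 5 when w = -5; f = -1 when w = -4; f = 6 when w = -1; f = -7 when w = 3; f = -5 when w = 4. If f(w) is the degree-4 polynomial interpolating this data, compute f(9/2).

1153/26880

Using Newton's divided-difference form:
f[-5,-4] = (-1 - 5) / (-4 - (-5)) = -6
f[-4,-1] = (6 - (-1)) / (-1 - (-4)) = 7/3
f[-1,3] = (-7 - 6) / (3 - (-1)) = -13/4
f[3,4] = (-5 - (-7)) / (4 - 3) = 2
f[-5,-4,-1] = (7/3 - (-6)) / (-1 - (-5)) = 25/12
f[-4,-1,3] = (-13/4 - 7/3) / (3 - (-4)) = -67/84
f[-1,3,4] = (2 - (-13/4)) / (4 - (-1)) = 21/20
f[-5,-4,-1,3] = (-67/84 - 25/12) / (3 - (-5)) = -121/336
f[-4,-1,3,4] = (21/20 - (-67/84)) / (4 - (-4)) = 97/420
f[-5,-4,-1,3,4] = (97/420 - (-121/336)) / (4 - (-5)) = 331/5040
f(9/2) = 5 + (-6)·(19/2) + (25/12)·(19/2)·(17/2) + (-121/336)·(19/2)·(17/2)·(11/2) + (331/5040)·(19/2)·(17/2)·(11/2)·(3/2) = 1153/26880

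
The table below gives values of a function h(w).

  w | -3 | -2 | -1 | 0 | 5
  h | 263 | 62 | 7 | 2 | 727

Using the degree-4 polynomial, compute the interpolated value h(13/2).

19451/8

Using Newton's divided-difference form:
h[-3,-2] = (62 - 263) / (-2 - (-3)) = -201
h[-2,-1] = (7 - 62) / (-1 - (-2)) = -55
h[-1,0] = (2 - 7) / (0 - (-1)) = -5
h[0,5] = (727 - 2) / (5 - 0) = 145
h[-3,-2,-1] = (-55 - (-201)) / (-1 - (-3)) = 73
h[-2,-1,0] = (-5 - (-55)) / (0 - (-2)) = 25
h[-1,0,5] = (145 - (-5)) / (5 - (-1)) = 25
h[-3,-2,-1,0] = (25 - 73) / (0 - (-3)) = -16
h[-2,-1,0,5] = (25 - 25) / (5 - (-2)) = 0
h[-3,-2,-1,0,5] = (0 - (-16)) / (5 - (-3)) = 2
h(13/2) = 263 + (-201)·(19/2) + 73·(19/2)·(17/2) + (-16)·(19/2)·(17/2)·(15/2) + 2·(19/2)·(17/2)·(15/2)·(13/2) = 19451/8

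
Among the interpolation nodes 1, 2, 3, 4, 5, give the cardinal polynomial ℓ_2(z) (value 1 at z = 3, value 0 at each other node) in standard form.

ℓ_2(z) = (1/4)z^4 - 3z^3 + (49/4)z^2 - (39/2)z + 10

ℓ_2(z) = (z - 1)(z - 2)(z - 4)(z - 5) / [(2)·(1)·(-1)·(-2)]
       = (z^4 - 12z^3 + 49z^2 - 78z + 40) / (4)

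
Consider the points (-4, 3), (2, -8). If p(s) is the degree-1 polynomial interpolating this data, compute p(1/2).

-21/4

Evaluate each Lagrange basis at s = 1/2:
L_0(1/2) = (-3/2)/[(-6)] = 1/4
L_1(1/2) = (9/2)/[(6)] = 3/4
Sum: 3·(1/4) + (-8)·(3/4) = -21/4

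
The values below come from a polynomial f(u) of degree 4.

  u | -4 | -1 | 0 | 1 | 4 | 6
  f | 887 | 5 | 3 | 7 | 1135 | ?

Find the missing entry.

5577

The 5 known values determine f uniquely (degree ≤ 4).
L_0(6) = (7)·(6)·(5)·(2)/[(-3)·(-4)·(-5)·(-8)] = 7/8
L_1(6) = (10)·(6)·(5)·(2)/[(3)·(-1)·(-2)·(-5)] = -20
L_2(6) = (10)·(7)·(5)·(2)/[(4)·(1)·(-1)·(-4)] = 175/4
L_3(6) = (10)·(7)·(6)·(2)/[(5)·(2)·(1)·(-3)] = -28
L_4(6) = (10)·(7)·(6)·(5)/[(8)·(5)·(4)·(3)] = 35/8
Sum: 887·(7/8) + 5·(-20) + 3·(175/4) + 7·(-28) + 1135·(35/8) = 5577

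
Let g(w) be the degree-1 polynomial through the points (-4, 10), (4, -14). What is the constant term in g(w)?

-2

L_0(w) = (w - 4) / [-8] = -(1/8)w + 1/2
L_1(w) = (w + 4) / [8] = (1/8)w + 1/2
g(w) = 10·L_0 + (-14)·L_1
Only the constant term is needed; take it from each L_i and combine:
10·(1/2) + (-14)·(1/2) = -2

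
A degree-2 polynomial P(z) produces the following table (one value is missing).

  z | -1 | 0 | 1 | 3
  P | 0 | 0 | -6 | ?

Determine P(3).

-36

The 3 known values determine P uniquely (degree ≤ 2).
L_0(3) = (3)·(2)/[(-1)·(-2)] = 3
L_1(3) = (4)·(2)/[(1)·(-1)] = -8
L_2(3) = (4)·(3)/[(2)·(1)] = 6
Sum: 0 + 0 + (-6)·(6) = -36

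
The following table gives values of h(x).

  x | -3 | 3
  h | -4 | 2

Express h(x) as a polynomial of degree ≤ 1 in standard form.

Build the Lagrange basis polynomials:
L_0(x) = (x - 3) / [-6] = -(1/6)x + 1/2
L_1(x) = (x + 3) / [6] = (1/6)x + 1/2
h(x) = (-4)·L_0 + 2·L_1
  (-4)·L_0(x) = (2/3)x - 2
  2·L_1(x) = (1/3)x + 1
Adding term by term: x - 1

h(x) = x - 1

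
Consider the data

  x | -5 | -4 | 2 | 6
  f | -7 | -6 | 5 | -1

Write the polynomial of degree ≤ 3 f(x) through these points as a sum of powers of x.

f(x) = -(19/462)x^3 - (13/77)x^2 + (919/462)x + 156/77

Newton's divided differences:
f[-5,-4] = (-6 - (-7)) / (-4 - (-5)) = 1
f[-4,2] = (5 - (-6)) / (2 - (-4)) = 11/6
f[2,6] = (-1 - 5) / (6 - 2) = -3/2
f[-5,-4,2] = (11/6 - 1) / (2 - (-5)) = 5/42
f[-4,2,6] = (-3/2 - 11/6) / (6 - (-4)) = -1/3
f[-5,-4,2,6] = (-1/3 - 5/42) / (6 - (-5)) = -19/462
f(x) = -7 + 1·(x + 5) + (5/42)·(x + 5)(x + 4) + (-19/462)·(x + 5)(x + 4)(x - 2)
Expanding: f(x) = -(19/462)x^3 - (13/77)x^2 + (919/462)x + 156/77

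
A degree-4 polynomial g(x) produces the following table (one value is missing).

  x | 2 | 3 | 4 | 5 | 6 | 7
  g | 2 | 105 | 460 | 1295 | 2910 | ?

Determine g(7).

The 5 known values determine g uniquely (degree ≤ 4).
Evaluate each Lagrange basis at x = 7:
L_0(7) = (4)·(3)·(2)·(1)/[(-1)·(-2)·(-3)·(-4)] = 1
L_1(7) = (5)·(3)·(2)·(1)/[(1)·(-1)·(-2)·(-3)] = -5
L_2(7) = (5)·(4)·(2)·(1)/[(2)·(1)·(-1)·(-2)] = 10
L_3(7) = (5)·(4)·(3)·(1)/[(3)·(2)·(1)·(-1)] = -10
L_4(7) = (5)·(4)·(3)·(2)/[(4)·(3)·(2)·(1)] = 5
Sum: 2·(1) + 105·(-5) + 460·(10) + 1295·(-10) + 2910·(5) = 5677

5677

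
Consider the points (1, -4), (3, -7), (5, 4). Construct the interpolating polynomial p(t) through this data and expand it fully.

p(t) = (7/4)t^2 - (17/2)t + 11/4

Newton's divided differences:
p[1,3] = (-7 - (-4)) / (3 - 1) = -3/2
p[3,5] = (4 - (-7)) / (5 - 3) = 11/2
p[1,3,5] = (11/2 - (-3/2)) / (5 - 1) = 7/4
p(t) = -4 + (-3/2)·(t - 1) + (7/4)·(t - 1)(t - 3)
Expanding: p(t) = (7/4)t^2 - (17/2)t + 11/4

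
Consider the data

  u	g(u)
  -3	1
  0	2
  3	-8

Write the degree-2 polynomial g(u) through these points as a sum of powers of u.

g(u) = -(11/18)u^2 - (3/2)u + 2

L_0(u) = u(u - 3) / [18] = (1/18)u^2 - (1/6)u
L_1(u) = (u + 3)(u - 3) / [-9] = -(1/9)u^2 + 1
L_2(u) = (u + 3)u / [18] = (1/18)u^2 + (1/6)u
g(u) = 1·L_0 + 2·L_1 + (-8)·L_2
  1·L_0(u) = (1/18)u^2 - (1/6)u
  2·L_1(u) = -(2/9)u^2 + 2
  (-8)·L_2(u) = -(4/9)u^2 - (4/3)u
Adding term by term: -(11/18)u^2 - (3/2)u + 2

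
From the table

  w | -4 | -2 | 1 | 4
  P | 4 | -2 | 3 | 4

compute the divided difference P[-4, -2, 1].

14/15

P[-4,-2] = (-2 - 4) / (-2 - (-4)) = -3
P[-2,1] = (3 - (-2)) / (1 - (-2)) = 5/3
P[-4,-2,1] = (5/3 - (-3)) / (1 - (-4)) = 14/15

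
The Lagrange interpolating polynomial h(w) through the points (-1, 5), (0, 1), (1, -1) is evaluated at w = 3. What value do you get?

1

Evaluate each Lagrange basis at w = 3:
L_0(3) = (3)·(2)/[(-1)·(-2)] = 3
L_1(3) = (4)·(2)/[(1)·(-1)] = -8
L_2(3) = (4)·(3)/[(2)·(1)] = 6
Sum: 5·(3) + 1·(-8) + (-1)·(6) = 1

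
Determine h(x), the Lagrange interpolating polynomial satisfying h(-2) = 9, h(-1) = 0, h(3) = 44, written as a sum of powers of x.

h(x) = 4x^2 + 3x - 1

Build the Lagrange basis polynomials:
L_0(x) = (x + 1)(x - 3) / [5] = (1/5)x^2 - (2/5)x - 3/5
L_1(x) = (x + 2)(x - 3) / [-4] = -(1/4)x^2 + (1/4)x + 3/2
L_2(x) = (x + 2)(x + 1) / [20] = (1/20)x^2 + (3/20)x + 1/10
h(x) = 9·L_0 + 0·L_1 + 44·L_2
  9·L_0(x) = (9/5)x^2 - (18/5)x - 27/5
  0·L_1(x) = 0
  44·L_2(x) = (11/5)x^2 + (33/5)x + 22/5
Adding term by term: 4x^2 + 3x - 1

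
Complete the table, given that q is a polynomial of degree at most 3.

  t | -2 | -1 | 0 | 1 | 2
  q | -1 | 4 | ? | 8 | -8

19/2

The 4 known values determine q uniquely (degree ≤ 3).
L_0(0) = (1)·(-1)·(-2)/[(-1)·(-3)·(-4)] = -1/6
L_1(0) = (2)·(-1)·(-2)/[(1)·(-2)·(-3)] = 2/3
L_2(0) = (2)·(1)·(-2)/[(3)·(2)·(-1)] = 2/3
L_3(0) = (2)·(1)·(-1)/[(4)·(3)·(1)] = -1/6
Sum: (-1)·(-1/6) + 4·(2/3) + 8·(2/3) + (-8)·(-1/6) = 19/2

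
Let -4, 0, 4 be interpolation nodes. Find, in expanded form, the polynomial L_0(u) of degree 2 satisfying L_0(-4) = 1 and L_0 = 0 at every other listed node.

L_0(u) = u(u - 4) / [(-4)·(-8)]
       = (u^2 - 4u) / (32)

L_0(u) = (1/32)u^2 - (1/8)u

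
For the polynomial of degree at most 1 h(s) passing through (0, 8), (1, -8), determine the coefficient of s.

-16

The leading coefficient equals the top divided difference h[0,1].
h[0,1] = (-8 - 8) / (1 - 0) = -16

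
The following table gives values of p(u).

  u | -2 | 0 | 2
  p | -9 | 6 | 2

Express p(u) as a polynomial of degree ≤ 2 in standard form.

p(u) = -(19/8)u^2 + (11/4)u + 6

L_0(u) = u(u - 2) / [8] = (1/8)u^2 - (1/4)u
L_1(u) = (u + 2)(u - 2) / [-4] = -(1/4)u^2 + 1
L_2(u) = (u + 2)u / [8] = (1/8)u^2 + (1/4)u
p(u) = (-9)·L_0 + 6·L_1 + 2·L_2
  (-9)·L_0(u) = -(9/8)u^2 + (9/4)u
  6·L_1(u) = -(3/2)u^2 + 6
  2·L_2(u) = (1/4)u^2 + (1/2)u
Adding term by term: -(19/8)u^2 + (11/4)u + 6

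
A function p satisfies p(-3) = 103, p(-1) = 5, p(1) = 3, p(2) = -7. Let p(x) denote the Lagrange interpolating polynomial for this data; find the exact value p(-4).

Evaluate each Lagrange basis at x = -4:
L_0(-4) = (-3)·(-5)·(-6)/[(-2)·(-4)·(-5)] = 9/4
L_1(-4) = (-1)·(-5)·(-6)/[(2)·(-2)·(-3)] = -5/2
L_2(-4) = (-1)·(-3)·(-6)/[(4)·(2)·(-1)] = 9/4
L_3(-4) = (-1)·(-3)·(-5)/[(5)·(3)·(1)] = -1
Sum: 103·(9/4) + 5·(-5/2) + 3·(9/4) + (-7)·(-1) = 233

233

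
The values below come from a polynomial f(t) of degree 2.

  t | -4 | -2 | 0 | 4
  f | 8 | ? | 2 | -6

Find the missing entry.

21/4

The 3 known values determine f uniquely (degree ≤ 2).
Evaluate each Lagrange basis at t = -2:
L_0(-2) = (-2)·(-6)/[(-4)·(-8)] = 3/8
L_1(-2) = (2)·(-6)/[(4)·(-4)] = 3/4
L_2(-2) = (2)·(-2)/[(8)·(4)] = -1/8
Sum: 8·(3/8) + 2·(3/4) + (-6)·(-1/8) = 21/4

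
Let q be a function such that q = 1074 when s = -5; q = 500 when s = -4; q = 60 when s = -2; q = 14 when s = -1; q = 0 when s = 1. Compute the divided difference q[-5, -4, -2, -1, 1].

1

q[-5,-4] = (500 - 1074) / (-4 - (-5)) = -574
q[-4,-2] = (60 - 500) / (-2 - (-4)) = -220
q[-2,-1] = (14 - 60) / (-1 - (-2)) = -46
q[-1,1] = (0 - 14) / (1 - (-1)) = -7
q[-5,-4,-2] = (-220 - (-574)) / (-2 - (-5)) = 118
q[-4,-2,-1] = (-46 - (-220)) / (-1 - (-4)) = 58
q[-2,-1,1] = (-7 - (-46)) / (1 - (-2)) = 13
q[-5,-4,-2,-1] = (58 - 118) / (-1 - (-5)) = -15
q[-4,-2,-1,1] = (13 - 58) / (1 - (-4)) = -9
q[-5,-4,-2,-1,1] = (-9 - (-15)) / (1 - (-5)) = 1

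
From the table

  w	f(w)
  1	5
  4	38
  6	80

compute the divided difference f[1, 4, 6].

2

f[1,4] = (38 - 5) / (4 - 1) = 11
f[4,6] = (80 - 38) / (6 - 4) = 21
f[1,4,6] = (21 - 11) / (6 - 1) = 2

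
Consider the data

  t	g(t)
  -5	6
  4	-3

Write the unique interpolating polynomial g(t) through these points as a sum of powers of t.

L_0(t) = (t - 4) / [-9] = -(1/9)t + 4/9
L_1(t) = (t + 5) / [9] = (1/9)t + 5/9
g(t) = 6·L_0 + (-3)·L_1
  6·L_0(t) = -(2/3)t + 8/3
  (-3)·L_1(t) = -(1/3)t - 5/3
Adding term by term: -t + 1

g(t) = -t + 1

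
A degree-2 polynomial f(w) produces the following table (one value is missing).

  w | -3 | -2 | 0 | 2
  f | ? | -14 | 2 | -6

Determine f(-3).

The 3 known values determine f uniquely (degree ≤ 2).
L_0(-3) = (-3)·(-5)/[(-2)·(-4)] = 15/8
L_1(-3) = (-1)·(-5)/[(2)·(-2)] = -5/4
L_2(-3) = (-1)·(-3)/[(4)·(2)] = 3/8
Sum: (-14)·(15/8) + 2·(-5/4) + (-6)·(3/8) = -31

-31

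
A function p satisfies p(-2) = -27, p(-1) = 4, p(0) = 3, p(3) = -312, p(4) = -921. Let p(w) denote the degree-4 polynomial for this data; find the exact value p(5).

Evaluate each Lagrange basis at w = 5:
L_0(5) = (6)·(5)·(2)·(1)/[(-1)·(-2)·(-5)·(-6)] = 1
L_1(5) = (7)·(5)·(2)·(1)/[(1)·(-1)·(-4)·(-5)] = -7/2
L_2(5) = (7)·(6)·(2)·(1)/[(2)·(1)·(-3)·(-4)] = 7/2
L_3(5) = (7)·(6)·(5)·(1)/[(5)·(4)·(3)·(-1)] = -7/2
L_4(5) = (7)·(6)·(5)·(2)/[(6)·(5)·(4)·(1)] = 7/2
Sum: (-27)·(1) + 4·(-7/2) + 3·(7/2) + (-312)·(-7/2) + (-921)·(7/2) = -2162

-2162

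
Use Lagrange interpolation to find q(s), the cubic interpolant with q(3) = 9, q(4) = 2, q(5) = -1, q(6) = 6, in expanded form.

Build the Lagrange basis polynomials:
L_0(s) = (s - 4)(s - 5)(s - 6) / [-6] = -(1/6)s^3 + (5/2)s^2 - (37/3)s + 20
L_1(s) = (s - 3)(s - 5)(s - 6) / [2] = (1/2)s^3 - 7s^2 + (63/2)s - 45
L_2(s) = (s - 3)(s - 4)(s - 6) / [-2] = -(1/2)s^3 + (13/2)s^2 - 27s + 36
L_3(s) = (s - 3)(s - 4)(s - 5) / [6] = (1/6)s^3 - 2s^2 + (47/6)s - 10
q(s) = 9·L_0 + 2·L_1 + (-1)·L_2 + 6·L_3
  9·L_0(s) = -(3/2)s^3 + (45/2)s^2 - 111s + 180
  2·L_1(s) = s^3 - 14s^2 + 63s - 90
  (-1)·L_2(s) = (1/2)s^3 - (13/2)s^2 + 27s - 36
  6·L_3(s) = s^3 - 12s^2 + 47s - 60
Adding term by term: s^3 - 10s^2 + 26s - 6

q(s) = s^3 - 10s^2 + 26s - 6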